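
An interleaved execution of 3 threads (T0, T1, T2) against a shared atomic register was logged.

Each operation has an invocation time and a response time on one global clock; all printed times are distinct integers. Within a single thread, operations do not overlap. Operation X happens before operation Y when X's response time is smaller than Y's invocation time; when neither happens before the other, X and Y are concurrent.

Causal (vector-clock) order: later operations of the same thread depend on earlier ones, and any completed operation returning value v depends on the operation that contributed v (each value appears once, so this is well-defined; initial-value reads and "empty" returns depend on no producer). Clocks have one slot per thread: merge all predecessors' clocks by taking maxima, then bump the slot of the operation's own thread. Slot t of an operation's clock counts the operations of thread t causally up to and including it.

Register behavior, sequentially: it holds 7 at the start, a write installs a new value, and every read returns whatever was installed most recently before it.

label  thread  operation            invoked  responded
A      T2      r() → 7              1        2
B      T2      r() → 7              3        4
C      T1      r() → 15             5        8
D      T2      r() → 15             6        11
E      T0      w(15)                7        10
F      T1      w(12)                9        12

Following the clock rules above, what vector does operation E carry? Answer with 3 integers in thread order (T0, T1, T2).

invoked at 1, A has no predecessors; its own T2 bump gives (0, 0, 1)
invoked at 7, E has no predecessors; its own T0 bump gives (1, 0, 0)
invoked at 3, B merges VC(A)=(0, 0, 1) and bumps T2's slot → (0, 0, 2)
invoked at 5, C merges VC(E)=(1, 0, 0) and bumps T1's slot → (1, 1, 0)
invoked at 9, F merges VC(C)=(1, 1, 0) and bumps T1's slot → (1, 2, 0)
invoked at 6, D merges VC(B)=(0, 0, 2), VC(E)=(1, 0, 0) and bumps T2's slot → (1, 0, 3)
target: VC(E) = (1, 0, 0)

(1, 0, 0)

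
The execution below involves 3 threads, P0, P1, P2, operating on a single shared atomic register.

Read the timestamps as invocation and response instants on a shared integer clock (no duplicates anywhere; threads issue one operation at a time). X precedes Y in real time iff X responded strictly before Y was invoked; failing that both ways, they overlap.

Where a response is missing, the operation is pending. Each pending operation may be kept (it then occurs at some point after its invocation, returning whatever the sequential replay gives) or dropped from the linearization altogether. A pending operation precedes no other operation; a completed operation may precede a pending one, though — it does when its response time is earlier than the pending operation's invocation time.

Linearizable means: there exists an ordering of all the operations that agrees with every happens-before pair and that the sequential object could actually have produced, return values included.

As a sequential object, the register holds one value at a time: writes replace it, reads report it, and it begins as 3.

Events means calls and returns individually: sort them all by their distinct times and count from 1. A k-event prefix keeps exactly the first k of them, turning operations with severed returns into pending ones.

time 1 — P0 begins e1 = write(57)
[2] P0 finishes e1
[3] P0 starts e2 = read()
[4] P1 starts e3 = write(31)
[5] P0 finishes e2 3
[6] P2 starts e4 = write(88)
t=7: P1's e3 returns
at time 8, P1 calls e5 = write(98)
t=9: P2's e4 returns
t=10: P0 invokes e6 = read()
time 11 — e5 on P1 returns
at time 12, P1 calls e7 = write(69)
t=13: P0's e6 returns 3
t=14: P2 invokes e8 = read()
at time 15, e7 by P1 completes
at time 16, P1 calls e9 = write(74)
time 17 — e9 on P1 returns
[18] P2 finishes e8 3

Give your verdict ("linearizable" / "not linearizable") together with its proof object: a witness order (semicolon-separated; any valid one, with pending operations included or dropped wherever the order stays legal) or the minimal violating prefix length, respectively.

not linearizable — minimal violating prefix: 5 events

through event 4 a valid linearization exists; event 5 (e2 responding at time 5) ends that
one real-time candidate order over the 2 completed operations — the atomic register replay rejects it
include/drop combinations of the 1 pending operation (e3) were all tried; none helps
sample order e1, e2 (pending dropped) stalls at step 2 — e2 read() → 3 has no legal effect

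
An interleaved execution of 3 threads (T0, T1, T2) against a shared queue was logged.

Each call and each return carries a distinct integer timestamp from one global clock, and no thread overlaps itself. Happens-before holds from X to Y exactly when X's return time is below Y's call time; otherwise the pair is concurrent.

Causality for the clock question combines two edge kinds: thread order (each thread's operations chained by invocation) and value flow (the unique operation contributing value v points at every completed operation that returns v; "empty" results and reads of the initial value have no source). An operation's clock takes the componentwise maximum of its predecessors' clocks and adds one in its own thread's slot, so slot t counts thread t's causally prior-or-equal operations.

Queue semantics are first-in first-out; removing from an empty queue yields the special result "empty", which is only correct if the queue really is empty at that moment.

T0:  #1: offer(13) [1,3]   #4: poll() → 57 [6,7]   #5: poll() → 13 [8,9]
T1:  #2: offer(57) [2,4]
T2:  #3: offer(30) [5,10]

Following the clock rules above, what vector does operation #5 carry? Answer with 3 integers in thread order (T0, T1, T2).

(3, 1, 0)

root op #3, invoked 5: fresh clock plus T2's own tick → (0, 0, 1)
root op #2, invoked 2: fresh clock plus T1's own tick → (0, 1, 0)
root op #1, invoked 1: fresh clock plus T0's own tick → (1, 0, 0)
#4, invoked 6, takes VC(#1)=(1, 0, 0), VC(#2)=(0, 1, 0) under max, adds 1 for T0 → (2, 1, 0)
#5, invoked 8, takes VC(#1)=(1, 0, 0), VC(#4)=(2, 1, 0) under max, adds 1 for T0 → (3, 1, 0)
target: VC(#5) = (3, 1, 0)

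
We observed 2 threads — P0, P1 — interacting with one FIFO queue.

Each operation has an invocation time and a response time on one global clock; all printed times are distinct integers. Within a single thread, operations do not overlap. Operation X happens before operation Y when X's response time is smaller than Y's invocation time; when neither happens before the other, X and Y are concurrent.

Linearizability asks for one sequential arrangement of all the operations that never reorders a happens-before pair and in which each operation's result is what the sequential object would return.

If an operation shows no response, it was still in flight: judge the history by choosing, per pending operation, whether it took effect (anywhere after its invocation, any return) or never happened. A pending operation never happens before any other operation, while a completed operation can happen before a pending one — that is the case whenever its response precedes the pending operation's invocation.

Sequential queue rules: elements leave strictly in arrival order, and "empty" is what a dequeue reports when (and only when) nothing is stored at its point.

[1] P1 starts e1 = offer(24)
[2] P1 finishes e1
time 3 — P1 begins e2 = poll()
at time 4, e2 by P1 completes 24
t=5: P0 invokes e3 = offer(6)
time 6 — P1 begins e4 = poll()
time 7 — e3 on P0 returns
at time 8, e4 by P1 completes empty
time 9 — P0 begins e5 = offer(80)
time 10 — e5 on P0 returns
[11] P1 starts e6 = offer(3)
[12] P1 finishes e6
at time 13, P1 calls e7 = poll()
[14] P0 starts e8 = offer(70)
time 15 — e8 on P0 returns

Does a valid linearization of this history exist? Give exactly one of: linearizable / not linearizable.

linearizable

a witness: e1, e2, e4, e3, e5, e6, e7, e8
1. e1 offer(24), leaving queue <24>
2. e2 poll() → 24, leaving queue <>
3. e4 poll() → empty, leaving queue <>
4. e3 offer(6), leaving queue <6>
5. e5 offer(80), leaving queue <6,80>
6. e6 offer(3), leaving queue <6,80,3>
7. e7 poll() (pending, included), leaving queue <80,3>
8. e8 offer(70), leaving queue <80,3,70>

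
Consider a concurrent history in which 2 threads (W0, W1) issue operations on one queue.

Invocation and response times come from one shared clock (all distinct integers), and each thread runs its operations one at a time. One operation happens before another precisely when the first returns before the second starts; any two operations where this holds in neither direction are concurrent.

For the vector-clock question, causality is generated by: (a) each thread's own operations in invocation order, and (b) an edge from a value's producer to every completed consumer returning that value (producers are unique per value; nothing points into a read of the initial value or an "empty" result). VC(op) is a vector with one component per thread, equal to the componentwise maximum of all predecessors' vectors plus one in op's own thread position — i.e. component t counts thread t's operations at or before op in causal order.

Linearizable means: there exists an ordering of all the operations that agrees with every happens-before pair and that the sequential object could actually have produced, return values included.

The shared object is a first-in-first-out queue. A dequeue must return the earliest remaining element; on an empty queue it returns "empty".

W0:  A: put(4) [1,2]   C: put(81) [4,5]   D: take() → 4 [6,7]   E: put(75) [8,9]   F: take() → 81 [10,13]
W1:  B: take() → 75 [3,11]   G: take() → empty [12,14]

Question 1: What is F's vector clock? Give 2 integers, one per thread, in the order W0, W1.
root op A, invoked 1: fresh clock plus W0's own tick → (1, 0)
merge at C (invoked 4): VC(A)=(1, 0), own-thread bump on W0 → (2, 0)
merge at D (invoked 6): VC(A)=(1, 0), VC(C)=(2, 0), own-thread bump on W0 → (3, 0)
merge at E (invoked 8): VC(D)=(3, 0), own-thread bump on W0 → (4, 0)
merge at B (invoked 3): VC(E)=(4, 0), own-thread bump on W1 → (4, 1)
merge at F (invoked 10): VC(C)=(2, 0), VC(E)=(4, 0), own-thread bump on W0 → (5, 0)
merge at G (invoked 12): VC(B)=(4, 1), own-thread bump on W1 → (4, 2)
target: VC(F) = (5, 0)

(5, 0)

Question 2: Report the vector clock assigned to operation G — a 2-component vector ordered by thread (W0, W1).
A (invocation 1): nothing precedes it; W0's component alone gives (1, 0)
C, invoked 4, takes VC(A)=(1, 0) under max, adds 1 for W0 → (2, 0)
D, invoked 6, takes VC(A)=(1, 0), VC(C)=(2, 0) under max, adds 1 for W0 → (3, 0)
E, invoked 8, takes VC(D)=(3, 0) under max, adds 1 for W0 → (4, 0)
B, invoked 3, takes VC(E)=(4, 0) under max, adds 1 for W1 → (4, 1)
F, invoked 10, takes VC(C)=(2, 0), VC(E)=(4, 0) under max, adds 1 for W0 → (5, 0)
G, invoked 12, takes VC(B)=(4, 1) under max, adds 1 for W1 → (4, 2)
target: VC(G) = (4, 2)

(4, 2)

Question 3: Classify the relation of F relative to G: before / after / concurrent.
F spans [10,13], G spans [12,14]
the intervals overlap in both directions

concurrent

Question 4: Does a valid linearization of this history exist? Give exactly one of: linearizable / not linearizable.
a witness: A, C, D, E, F, B, G
after step 1 (A put(4)): queue <4>
after step 2 (C put(81)): queue <4,81>
after step 3 (D take() → 4): queue <81>
after step 4 (E put(75)): queue <81,75>
after step 5 (F take() → 81): queue <75>
after step 6 (B take() → 75): queue <>
after step 7 (G take() → empty): queue <>

linearizable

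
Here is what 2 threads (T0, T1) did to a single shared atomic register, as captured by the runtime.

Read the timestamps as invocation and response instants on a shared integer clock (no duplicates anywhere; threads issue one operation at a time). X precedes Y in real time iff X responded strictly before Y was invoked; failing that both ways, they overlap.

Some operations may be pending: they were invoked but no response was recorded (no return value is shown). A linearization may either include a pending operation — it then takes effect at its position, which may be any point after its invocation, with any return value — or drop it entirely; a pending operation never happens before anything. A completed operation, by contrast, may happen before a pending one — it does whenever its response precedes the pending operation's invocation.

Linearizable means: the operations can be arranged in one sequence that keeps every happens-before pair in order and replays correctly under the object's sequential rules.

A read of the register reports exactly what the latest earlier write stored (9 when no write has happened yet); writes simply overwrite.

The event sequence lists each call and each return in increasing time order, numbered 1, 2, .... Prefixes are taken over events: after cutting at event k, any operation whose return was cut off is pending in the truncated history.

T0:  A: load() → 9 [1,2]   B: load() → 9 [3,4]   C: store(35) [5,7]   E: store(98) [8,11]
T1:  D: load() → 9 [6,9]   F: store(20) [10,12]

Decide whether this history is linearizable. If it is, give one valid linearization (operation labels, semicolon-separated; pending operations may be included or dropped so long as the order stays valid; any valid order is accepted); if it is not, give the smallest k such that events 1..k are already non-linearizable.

step 1: A load() → 9 — value 9
step 2: B load() → 9 — value 9
step 3: D load() → 9 — value 9
step 4: C store(35) — value 35
step 5: E store(98) — value 98
step 6: F store(20) — value 20

linearizable — witness: A; B; D; C; E; F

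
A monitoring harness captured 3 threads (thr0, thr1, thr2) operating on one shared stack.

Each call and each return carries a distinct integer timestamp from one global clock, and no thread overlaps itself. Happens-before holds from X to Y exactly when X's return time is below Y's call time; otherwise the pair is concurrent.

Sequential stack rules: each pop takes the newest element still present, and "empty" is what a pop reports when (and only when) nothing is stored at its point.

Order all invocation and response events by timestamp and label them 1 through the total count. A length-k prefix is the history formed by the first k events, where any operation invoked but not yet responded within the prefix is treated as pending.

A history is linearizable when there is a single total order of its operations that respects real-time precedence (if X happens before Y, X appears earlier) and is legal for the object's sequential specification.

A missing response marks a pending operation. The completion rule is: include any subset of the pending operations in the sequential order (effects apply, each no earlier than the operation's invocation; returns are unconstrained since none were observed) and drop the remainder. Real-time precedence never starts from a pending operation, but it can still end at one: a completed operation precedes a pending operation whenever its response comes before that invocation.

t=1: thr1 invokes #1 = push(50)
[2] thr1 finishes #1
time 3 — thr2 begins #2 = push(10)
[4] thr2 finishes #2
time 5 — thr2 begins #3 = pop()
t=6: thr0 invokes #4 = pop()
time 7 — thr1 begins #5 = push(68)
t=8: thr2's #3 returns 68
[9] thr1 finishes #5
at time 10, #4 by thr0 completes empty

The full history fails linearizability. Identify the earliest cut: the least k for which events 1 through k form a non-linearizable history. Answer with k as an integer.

10

events 1..9 are still linearizable — one witness is #1, #2, #4, #5, #3:
1. #1 push(50), leaving stack <50>
2. #2 push(10), leaving stack <50,10>
3. #4 pop() (pending, included), leaving stack <50>
4. #5 push(68), leaving stack <50,68>
5. #3 pop() → 68, leaving stack <50>
at event 10 (#4's time-10 response) nothing linearizes any more
sample order #1, #2, #3, #4, #5 stalls at step 3 — #3 pop() → 68 has no legal effect
sample order #1, #2, #3, #5, #4 stalls at step 3 — #3 pop() → 68 has no legal effect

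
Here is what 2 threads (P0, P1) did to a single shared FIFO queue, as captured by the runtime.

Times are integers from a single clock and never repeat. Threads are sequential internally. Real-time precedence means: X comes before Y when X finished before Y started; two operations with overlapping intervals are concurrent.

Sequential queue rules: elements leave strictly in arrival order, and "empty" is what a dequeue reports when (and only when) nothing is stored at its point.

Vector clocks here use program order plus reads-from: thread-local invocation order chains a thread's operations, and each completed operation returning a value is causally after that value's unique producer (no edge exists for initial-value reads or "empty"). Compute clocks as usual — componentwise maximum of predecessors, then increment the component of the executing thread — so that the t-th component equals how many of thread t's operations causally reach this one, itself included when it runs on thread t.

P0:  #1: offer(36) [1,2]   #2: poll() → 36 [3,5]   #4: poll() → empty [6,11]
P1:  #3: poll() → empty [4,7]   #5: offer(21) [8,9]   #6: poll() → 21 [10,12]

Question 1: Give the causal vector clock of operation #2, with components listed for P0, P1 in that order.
(2, 0)

root op #3, invoked 4: fresh clock plus P1's own tick → (0, 1)
root op #1, invoked 1: fresh clock plus P0's own tick → (1, 0)
from VC(#3)=(0, 1), #5 (invoked 8) maxes components and bumps P1 → (0, 2)
from VC(#1)=(1, 0), #2 (invoked 3) maxes components and bumps P0 → (2, 0)
from VC(#5)=(0, 2), #6 (invoked 10) maxes components and bumps P1 → (0, 3)
from VC(#2)=(2, 0), #4 (invoked 6) maxes components and bumps P0 → (3, 0)
target: VC(#2) = (2, 0)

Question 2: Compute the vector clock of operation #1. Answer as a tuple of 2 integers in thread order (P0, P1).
(1, 0)

no predecessors for #3 (invoked 4): P1 increments from zero → (0, 1)
no predecessors for #1 (invoked 1): P0 increments from zero → (1, 0)
#5, invoked 8, takes VC(#3)=(0, 1) under max, adds 1 for P1 → (0, 2)
#2, invoked 3, takes VC(#1)=(1, 0) under max, adds 1 for P0 → (2, 0)
#6, invoked 10, takes VC(#5)=(0, 2) under max, adds 1 for P1 → (0, 3)
#4, invoked 6, takes VC(#2)=(2, 0) under max, adds 1 for P0 → (3, 0)
target: VC(#1) = (1, 0)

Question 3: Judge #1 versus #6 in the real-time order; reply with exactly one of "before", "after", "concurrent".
before

#1 spans [1,2], #6 spans [10,12]
resp(#1)=2 < inv(#6)=10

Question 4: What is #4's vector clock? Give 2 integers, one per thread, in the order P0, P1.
(3, 0)

invoked at 4, #3 has no predecessors; its own P1 bump gives (0, 1)
invoked at 1, #1 has no predecessors; its own P0 bump gives (1, 0)
invoked at 8, #5 merges VC(#3)=(0, 1) and bumps P1's slot → (0, 2)
invoked at 3, #2 merges VC(#1)=(1, 0) and bumps P0's slot → (2, 0)
invoked at 10, #6 merges VC(#5)=(0, 2) and bumps P1's slot → (0, 3)
invoked at 6, #4 merges VC(#2)=(2, 0) and bumps P0's slot → (3, 0)
target: VC(#4) = (3, 0)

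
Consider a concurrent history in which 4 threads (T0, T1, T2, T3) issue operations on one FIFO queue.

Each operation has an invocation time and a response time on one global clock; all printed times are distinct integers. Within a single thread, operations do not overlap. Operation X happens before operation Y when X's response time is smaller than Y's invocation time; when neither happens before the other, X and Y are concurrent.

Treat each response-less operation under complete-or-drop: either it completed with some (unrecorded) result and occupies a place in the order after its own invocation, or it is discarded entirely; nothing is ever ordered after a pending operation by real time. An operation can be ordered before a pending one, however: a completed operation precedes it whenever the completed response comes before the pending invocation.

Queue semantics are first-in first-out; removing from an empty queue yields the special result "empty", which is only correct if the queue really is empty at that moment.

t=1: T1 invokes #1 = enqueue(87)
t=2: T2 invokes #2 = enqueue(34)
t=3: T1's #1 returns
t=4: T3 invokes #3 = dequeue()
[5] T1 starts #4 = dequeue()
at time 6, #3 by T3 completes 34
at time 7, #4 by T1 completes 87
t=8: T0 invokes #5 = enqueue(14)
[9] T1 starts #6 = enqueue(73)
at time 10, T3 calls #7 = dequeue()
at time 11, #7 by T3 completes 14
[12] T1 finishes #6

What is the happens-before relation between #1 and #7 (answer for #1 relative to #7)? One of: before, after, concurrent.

#1 spans [1,3], #7 spans [10,11]
resp(#1)=3 < inv(#7)=10

before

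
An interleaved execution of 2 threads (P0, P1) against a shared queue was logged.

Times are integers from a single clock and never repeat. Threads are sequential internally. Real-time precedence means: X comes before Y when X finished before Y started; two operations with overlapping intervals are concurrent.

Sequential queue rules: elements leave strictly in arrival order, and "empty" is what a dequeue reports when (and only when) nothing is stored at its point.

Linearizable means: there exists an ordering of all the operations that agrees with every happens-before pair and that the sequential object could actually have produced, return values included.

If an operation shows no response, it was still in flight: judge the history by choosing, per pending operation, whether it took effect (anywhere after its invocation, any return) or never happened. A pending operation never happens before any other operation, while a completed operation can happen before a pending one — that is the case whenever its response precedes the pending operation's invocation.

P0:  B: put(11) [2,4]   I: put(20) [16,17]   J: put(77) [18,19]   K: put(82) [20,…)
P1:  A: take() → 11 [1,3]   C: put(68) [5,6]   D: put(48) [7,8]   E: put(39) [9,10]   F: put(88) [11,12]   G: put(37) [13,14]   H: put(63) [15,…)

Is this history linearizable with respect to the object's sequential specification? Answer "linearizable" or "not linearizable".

a witness: B, A, C, D, E, F, G, H, I, J
1. B put(11), leaving queue <11>
2. A take() → 11, leaving queue <>
3. C put(68), leaving queue <68>
4. D put(48), leaving queue <68,48>
5. E put(39), leaving queue <68,48,39>
6. F put(88), leaving queue <68,48,39,88>
7. G put(37), leaving queue <68,48,39,88,37>
8. H put(63) (pending, included), leaving queue <68,48,39,88,37,63>
9. I put(20), leaving queue <68,48,39,88,37,63,20>
10. J put(77), leaving queue <68,48,39,88,37,63,20,77>

linearizable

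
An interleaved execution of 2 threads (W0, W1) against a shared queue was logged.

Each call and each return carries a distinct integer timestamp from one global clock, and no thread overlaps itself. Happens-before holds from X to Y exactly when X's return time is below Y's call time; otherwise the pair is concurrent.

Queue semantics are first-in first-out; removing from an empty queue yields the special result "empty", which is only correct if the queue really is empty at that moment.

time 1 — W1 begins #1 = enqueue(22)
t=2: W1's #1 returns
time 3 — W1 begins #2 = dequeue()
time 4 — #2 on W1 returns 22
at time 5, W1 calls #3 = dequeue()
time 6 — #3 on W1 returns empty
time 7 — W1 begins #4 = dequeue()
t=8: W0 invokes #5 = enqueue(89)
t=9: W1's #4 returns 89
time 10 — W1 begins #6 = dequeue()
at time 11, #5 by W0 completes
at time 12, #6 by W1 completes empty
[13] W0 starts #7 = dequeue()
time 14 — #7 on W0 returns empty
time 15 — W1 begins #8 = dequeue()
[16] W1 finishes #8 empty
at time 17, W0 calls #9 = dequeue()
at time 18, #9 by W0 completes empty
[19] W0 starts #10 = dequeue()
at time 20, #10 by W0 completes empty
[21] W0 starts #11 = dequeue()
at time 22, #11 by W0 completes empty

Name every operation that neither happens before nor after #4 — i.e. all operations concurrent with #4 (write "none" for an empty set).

#5

overlap test against #4 [7,9]: concurrent iff the interval meets 7..9
#1 [1,2]: before
#2 [3,4]: before
#3 [5,6]: before
#5 [8,11]: concurrent
#6 [10,12]: after
#7 [13,14]: after
#8 [15,16]: after
#9 [17,18]: after
#10 [19,20]: after
#11 [21,22]: after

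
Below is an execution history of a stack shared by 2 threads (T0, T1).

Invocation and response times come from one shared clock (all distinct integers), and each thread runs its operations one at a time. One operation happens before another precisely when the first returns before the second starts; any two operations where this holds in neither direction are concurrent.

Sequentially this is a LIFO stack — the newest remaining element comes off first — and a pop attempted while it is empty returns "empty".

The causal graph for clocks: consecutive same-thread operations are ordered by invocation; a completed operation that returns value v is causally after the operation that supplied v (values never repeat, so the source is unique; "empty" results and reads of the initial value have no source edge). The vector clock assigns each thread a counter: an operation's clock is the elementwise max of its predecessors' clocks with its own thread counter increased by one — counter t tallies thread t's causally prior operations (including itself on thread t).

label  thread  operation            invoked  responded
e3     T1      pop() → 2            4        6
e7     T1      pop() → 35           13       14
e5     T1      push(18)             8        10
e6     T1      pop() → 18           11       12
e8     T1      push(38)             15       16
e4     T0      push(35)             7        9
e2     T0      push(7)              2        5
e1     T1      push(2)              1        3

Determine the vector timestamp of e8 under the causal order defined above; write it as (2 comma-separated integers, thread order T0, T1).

e1 (invocation 1): nothing precedes it; T1's component alone gives (0, 1)
e2 (invocation 2): nothing precedes it; T0's component alone gives (1, 0)
from VC(e1)=(0, 1), e3 (invoked 4) maxes components and bumps T1 → (0, 2)
from VC(e2)=(1, 0), e4 (invoked 7) maxes components and bumps T0 → (2, 0)
from VC(e3)=(0, 2), e5 (invoked 8) maxes components and bumps T1 → (0, 3)
from VC(e5)=(0, 3), e6 (invoked 11) maxes components and bumps T1 → (0, 4)
from VC(e4)=(2, 0), VC(e6)=(0, 4), e7 (invoked 13) maxes components and bumps T1 → (2, 5)
from VC(e7)=(2, 5), e8 (invoked 15) maxes components and bumps T1 → (2, 6)
target: VC(e8) = (2, 6)

(2, 6)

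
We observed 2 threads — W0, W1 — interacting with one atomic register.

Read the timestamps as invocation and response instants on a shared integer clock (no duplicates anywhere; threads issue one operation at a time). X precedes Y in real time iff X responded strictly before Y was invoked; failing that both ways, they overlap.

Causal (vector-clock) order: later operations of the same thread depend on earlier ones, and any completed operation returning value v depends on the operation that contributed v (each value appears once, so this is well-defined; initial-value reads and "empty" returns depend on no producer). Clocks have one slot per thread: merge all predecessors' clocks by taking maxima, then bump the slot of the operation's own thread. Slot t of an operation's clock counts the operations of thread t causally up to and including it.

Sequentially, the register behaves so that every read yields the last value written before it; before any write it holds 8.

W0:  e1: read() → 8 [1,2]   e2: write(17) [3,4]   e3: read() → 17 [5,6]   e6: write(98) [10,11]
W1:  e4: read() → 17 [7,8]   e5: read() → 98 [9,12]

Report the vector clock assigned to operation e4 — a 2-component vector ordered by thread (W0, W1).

e1, invoked 1, has no incoming edges; only W0's bump applies → (1, 0)
merge at e2 (invoked 3): VC(e1)=(1, 0), own-thread bump on W0 → (2, 0)
merge at e4 (invoked 7): VC(e2)=(2, 0), own-thread bump on W1 → (2, 1)
merge at e3 (invoked 5): VC(e2)=(2, 0), own-thread bump on W0 → (3, 0)
merge at e6 (invoked 10): VC(e3)=(3, 0), own-thread bump on W0 → (4, 0)
merge at e5 (invoked 9): VC(e4)=(2, 1), VC(e6)=(4, 0), own-thread bump on W1 → (4, 2)
target: VC(e4) = (2, 1)

(2, 1)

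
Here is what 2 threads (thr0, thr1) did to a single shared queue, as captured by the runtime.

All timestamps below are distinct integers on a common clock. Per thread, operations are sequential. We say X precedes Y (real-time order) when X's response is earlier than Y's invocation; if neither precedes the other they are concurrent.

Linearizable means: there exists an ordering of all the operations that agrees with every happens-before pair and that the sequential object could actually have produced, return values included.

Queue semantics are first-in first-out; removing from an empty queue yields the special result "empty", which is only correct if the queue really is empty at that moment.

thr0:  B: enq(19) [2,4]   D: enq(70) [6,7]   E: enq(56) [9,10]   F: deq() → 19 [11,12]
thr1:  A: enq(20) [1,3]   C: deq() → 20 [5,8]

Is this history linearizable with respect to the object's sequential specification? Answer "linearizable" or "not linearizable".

linearizable

witness order: A, B, C, D, E, F
after step 1 (A enq(20)): queue <20>
after step 2 (B enq(19)): queue <20,19>
after step 3 (C deq() → 20): queue <19>
after step 4 (D enq(70)): queue <19,70>
after step 5 (E enq(56)): queue <19,70,56>
after step 6 (F deq() → 19): queue <70,56>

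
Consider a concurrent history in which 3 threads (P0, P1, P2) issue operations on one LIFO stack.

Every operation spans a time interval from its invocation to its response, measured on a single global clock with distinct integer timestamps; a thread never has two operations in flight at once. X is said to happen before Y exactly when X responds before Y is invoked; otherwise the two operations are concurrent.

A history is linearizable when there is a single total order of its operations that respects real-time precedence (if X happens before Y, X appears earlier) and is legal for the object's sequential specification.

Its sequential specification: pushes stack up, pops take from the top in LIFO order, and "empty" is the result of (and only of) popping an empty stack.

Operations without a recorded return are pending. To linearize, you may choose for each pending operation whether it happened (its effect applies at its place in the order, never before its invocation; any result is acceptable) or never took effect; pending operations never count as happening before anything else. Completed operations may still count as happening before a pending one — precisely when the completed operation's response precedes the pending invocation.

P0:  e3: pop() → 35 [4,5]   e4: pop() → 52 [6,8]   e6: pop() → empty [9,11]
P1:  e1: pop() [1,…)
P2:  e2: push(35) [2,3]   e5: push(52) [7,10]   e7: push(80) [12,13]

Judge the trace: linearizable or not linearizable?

linearizable

witness order: e1, e2, e3, e5, e4, e6, e7
step 1: e1 pop() (pending, included) — stack <>
step 2: e2 push(35) — stack <35>
step 3: e3 pop() → 35 — stack <>
step 4: e5 push(52) — stack <52>
step 5: e4 pop() → 52 — stack <>
step 6: e6 pop() → empty — stack <>
step 7: e7 push(80) — stack <80>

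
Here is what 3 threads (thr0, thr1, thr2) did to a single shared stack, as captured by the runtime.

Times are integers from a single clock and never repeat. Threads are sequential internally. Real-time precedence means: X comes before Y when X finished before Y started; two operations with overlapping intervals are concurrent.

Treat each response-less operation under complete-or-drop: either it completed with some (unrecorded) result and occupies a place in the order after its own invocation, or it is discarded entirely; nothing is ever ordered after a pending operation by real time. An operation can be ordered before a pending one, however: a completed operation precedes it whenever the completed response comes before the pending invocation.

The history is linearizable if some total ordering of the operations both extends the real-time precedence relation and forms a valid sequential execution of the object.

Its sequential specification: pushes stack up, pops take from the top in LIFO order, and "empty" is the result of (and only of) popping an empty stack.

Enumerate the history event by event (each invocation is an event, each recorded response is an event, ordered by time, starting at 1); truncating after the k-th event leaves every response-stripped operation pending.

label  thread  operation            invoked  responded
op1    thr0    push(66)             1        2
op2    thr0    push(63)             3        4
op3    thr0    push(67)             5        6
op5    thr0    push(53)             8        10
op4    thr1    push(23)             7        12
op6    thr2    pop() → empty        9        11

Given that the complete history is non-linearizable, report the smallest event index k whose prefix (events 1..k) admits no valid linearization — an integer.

events 1..10 are linearizable, e.g. via op1, op2, op3, op4, op5:
1. op1 push(66), leaving stack <66>
2. op2 push(63), leaving stack <66,63>
3. op3 push(67), leaving stack <66,63,67>
4. op4 push(23) (pending, included), leaving stack <66,63,67,23>
5. op5 push(53), leaving stack <66,63,67,23,53>
adding event 11 (op6 responds at 11) leaves no legal real-time order
completion choices over the 1 pending operation (op4) were checked; none helps
sample order op1, op2, op3, op5, op6 (pending dropped) stalls at step 5 — op6 pop() → empty has no legal effect
sample order op1, op2, op3, op6, op5 (pending dropped) stalls at step 4 — op6 pop() → empty has no legal effect

11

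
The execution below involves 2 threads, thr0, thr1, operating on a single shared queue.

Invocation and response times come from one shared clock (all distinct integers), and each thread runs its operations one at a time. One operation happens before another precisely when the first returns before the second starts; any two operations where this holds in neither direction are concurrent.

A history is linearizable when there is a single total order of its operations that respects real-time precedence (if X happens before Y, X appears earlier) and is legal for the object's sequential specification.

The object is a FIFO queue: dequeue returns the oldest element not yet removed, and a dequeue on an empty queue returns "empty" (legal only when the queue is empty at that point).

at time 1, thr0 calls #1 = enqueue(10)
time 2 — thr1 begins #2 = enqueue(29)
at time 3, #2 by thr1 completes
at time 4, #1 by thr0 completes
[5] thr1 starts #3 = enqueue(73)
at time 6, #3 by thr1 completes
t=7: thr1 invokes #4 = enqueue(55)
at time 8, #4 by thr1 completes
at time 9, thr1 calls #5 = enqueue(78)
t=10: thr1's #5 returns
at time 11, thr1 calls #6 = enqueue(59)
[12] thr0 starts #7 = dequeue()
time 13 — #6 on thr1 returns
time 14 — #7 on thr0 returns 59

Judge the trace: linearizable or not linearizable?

already the first 14 events (up to #7's response at time 14) admit no linearization; the first 13 still do
real-time-consistent orders of the 7 completed operations: 4 — all fail the queue replay
sample order #1, #2, #3, #4, #5, #6, #7 stalls at step 7 — #7 dequeue() → 59 has no legal effect
sample order #1, #2, #3, #4, #5, #7, #6 stalls at step 6 — #7 dequeue() → 59 has no legal effect

not linearizable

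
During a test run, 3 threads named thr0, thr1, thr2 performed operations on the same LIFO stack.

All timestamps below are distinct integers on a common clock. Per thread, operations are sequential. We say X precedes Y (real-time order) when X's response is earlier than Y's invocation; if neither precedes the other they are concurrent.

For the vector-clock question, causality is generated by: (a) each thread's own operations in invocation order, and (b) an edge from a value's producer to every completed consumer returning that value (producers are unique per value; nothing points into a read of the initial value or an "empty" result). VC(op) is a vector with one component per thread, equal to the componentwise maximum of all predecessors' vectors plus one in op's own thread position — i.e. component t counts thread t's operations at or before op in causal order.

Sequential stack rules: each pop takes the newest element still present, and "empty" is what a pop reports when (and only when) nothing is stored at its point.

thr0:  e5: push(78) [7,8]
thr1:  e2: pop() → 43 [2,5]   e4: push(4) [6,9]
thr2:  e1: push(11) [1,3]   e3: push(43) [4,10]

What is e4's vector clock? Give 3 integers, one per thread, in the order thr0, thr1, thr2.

no predecessors for e1 (invoked 1): thr2 increments from zero → (0, 0, 1)
no predecessors for e5 (invoked 7): thr0 increments from zero → (1, 0, 0)
VC(e3, invoked at 4): max of VC(e1)=(0, 0, 1), then +1 on thread thr2 → (0, 0, 2)
VC(e2, invoked at 2): max of VC(e3)=(0, 0, 2), then +1 on thread thr1 → (0, 1, 2)
VC(e4, invoked at 6): max of VC(e2)=(0, 1, 2), then +1 on thread thr1 → (0, 2, 2)
target: VC(e4) = (0, 2, 2)

(0, 2, 2)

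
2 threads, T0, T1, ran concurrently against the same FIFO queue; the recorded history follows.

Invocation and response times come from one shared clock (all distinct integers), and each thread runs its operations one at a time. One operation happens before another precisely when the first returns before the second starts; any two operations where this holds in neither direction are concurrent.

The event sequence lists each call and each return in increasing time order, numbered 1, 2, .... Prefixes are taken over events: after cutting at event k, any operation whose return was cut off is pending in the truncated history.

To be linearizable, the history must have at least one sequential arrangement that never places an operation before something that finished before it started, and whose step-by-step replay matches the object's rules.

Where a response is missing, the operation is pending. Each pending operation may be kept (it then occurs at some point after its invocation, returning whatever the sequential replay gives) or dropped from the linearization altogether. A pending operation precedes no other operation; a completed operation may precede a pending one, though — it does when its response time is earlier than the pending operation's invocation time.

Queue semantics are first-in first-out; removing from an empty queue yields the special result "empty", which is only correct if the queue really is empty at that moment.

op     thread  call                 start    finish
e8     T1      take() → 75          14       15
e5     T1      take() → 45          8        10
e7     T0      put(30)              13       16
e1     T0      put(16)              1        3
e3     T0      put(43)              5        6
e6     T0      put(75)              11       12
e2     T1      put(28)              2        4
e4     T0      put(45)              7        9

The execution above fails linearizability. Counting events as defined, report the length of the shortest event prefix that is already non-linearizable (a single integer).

10

events 1..9 are linearizable; a witness order is e1, e2, e3, e4:
1. e1 put(16), leaving queue <16>
2. e2 put(28), leaving queue <16,28>
3. e3 put(43), leaving queue <16,28,43>
4. e4 put(45), leaving queue <16,28,43,45>
at event 10 (e5's time-10 response) nothing linearizes any more
take e1, e2, e3, e4, e5: step 5 already fails, because e5 take() → 45 cannot occur there
take e1, e2, e3, e5, e4: step 4 already fails, because e5 take() → 45 cannot occur there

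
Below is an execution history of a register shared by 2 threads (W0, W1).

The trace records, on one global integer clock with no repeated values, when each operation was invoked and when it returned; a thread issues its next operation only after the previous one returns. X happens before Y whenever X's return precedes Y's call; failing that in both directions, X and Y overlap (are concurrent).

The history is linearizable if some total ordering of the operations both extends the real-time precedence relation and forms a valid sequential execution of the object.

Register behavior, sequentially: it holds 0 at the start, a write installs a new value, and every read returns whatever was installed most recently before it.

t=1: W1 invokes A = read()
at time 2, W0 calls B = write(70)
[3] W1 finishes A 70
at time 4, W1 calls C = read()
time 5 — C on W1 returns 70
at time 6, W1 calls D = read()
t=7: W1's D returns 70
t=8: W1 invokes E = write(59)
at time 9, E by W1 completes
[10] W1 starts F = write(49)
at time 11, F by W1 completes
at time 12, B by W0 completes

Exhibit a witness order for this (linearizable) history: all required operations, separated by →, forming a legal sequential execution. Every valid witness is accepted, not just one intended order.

1. B write(70), leaving value 70
2. A read() → 70, leaving value 70
3. C read() → 70, leaving value 70
4. D read() → 70, leaving value 70
5. E write(59), leaving value 59
6. F write(49), leaving value 49

B → A → C → D → E → F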